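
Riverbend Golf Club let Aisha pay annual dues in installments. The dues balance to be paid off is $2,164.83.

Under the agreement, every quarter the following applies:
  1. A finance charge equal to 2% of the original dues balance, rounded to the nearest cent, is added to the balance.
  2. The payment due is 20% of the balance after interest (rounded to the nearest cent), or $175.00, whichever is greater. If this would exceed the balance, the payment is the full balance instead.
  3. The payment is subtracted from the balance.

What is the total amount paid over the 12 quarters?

Quarter 1: opening $2,164.83; interest $43.30 → $2,208.13; payment $441.63; balance $1,766.50
Quarter 2: opening $1,766.50; interest $43.30 → $1,809.80; payment $361.96; balance $1,447.84
Quarter 3: opening $1,447.84; interest $43.30 → $1,491.14; payment $298.23; balance $1,192.91
Quarter 4: opening $1,192.91; interest $43.30 → $1,236.21; payment $247.24; balance $988.97
Quarter 5: opening $988.97; interest $43.30 → $1,032.27; payment $206.45; balance $825.82
Quarter 6: opening $825.82; interest $43.30 → $869.12; payment $175.00; balance $694.12
Quarter 7: opening $694.12; interest $43.30 → $737.42; payment $175.00; balance $562.42
Quarter 8: opening $562.42; interest $43.30 → $605.72; payment $175.00; balance $430.72
Quarter 9: opening $430.72; interest $43.30 → $474.02; payment $175.00; balance $299.02
Quarter 10: opening $299.02; interest $43.30 → $342.32; payment $175.00; balance $167.32
Quarter 11: opening $167.32; interest $43.30 → $210.62; payment $175.00; balance $35.62
Quarter 12: opening $35.62; interest $43.30 → $78.92; payment $78.92; balance $0.00
Total paid: $2,684.43

$2,684.43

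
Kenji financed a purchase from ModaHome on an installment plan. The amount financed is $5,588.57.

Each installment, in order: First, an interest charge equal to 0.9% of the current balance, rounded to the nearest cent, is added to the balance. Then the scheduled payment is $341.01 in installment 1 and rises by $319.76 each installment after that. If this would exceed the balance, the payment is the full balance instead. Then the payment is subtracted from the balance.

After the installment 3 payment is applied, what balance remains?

Installment 1: $5,588.57 +$50.30 interest = $5,638.87; pay $341.01 → $5,297.86
Installment 2: $5,297.86 +$47.68 interest = $5,345.54; pay $660.77 → $4,684.77
Installment 3: $4,684.77 +$42.16 interest = $4,726.93; pay $980.53 → $3,746.40

$3,746.40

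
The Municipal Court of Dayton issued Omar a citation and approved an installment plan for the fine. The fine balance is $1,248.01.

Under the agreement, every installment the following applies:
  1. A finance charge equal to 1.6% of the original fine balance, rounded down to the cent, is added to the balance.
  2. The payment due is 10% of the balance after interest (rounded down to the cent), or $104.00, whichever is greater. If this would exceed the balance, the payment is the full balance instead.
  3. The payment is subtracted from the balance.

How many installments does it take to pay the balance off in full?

Installment 1: $1,248.01 +$19.96 interest = $1,267.97; pay $126.79 → $1,141.18
Installment 2: $1,141.18 +$19.96 interest = $1,161.14; pay $116.11 → $1,045.03
Installment 3: $1,045.03 +$19.96 interest = $1,064.99; pay $106.49 → $958.50
Installment 4: $958.50 +$19.96 interest = $978.46; pay $104.00 → $874.46
Installment 5: $874.46 +$19.96 interest = $894.42; pay $104.00 → $790.42
Installment 6: $790.42 +$19.96 interest = $810.38; pay $104.00 → $706.38
Installment 7: $706.38 +$19.96 interest = $726.34; pay $104.00 → $622.34
Installment 8: $622.34 +$19.96 interest = $642.30; pay $104.00 → $538.30
Installment 9: $538.30 +$19.96 interest = $558.26; pay $104.00 → $454.26
Installment 10: $454.26 +$19.96 interest = $474.22; pay $104.00 → $370.22
Installment 11: $370.22 +$19.96 interest = $390.18; pay $104.00 → $286.18
Installment 12: $286.18 +$19.96 interest = $306.14; pay $104.00 → $202.14
Installment 13: $202.14 +$19.96 interest = $222.10; pay $104.00 → $118.10
Installment 14: $118.10 +$19.96 interest = $138.06; pay $104.00 → $34.06
Installment 15: $34.06 +$19.96 interest = $54.02; pay $54.02 → $0.00
Balance reaches $0.00 in installment 15.

15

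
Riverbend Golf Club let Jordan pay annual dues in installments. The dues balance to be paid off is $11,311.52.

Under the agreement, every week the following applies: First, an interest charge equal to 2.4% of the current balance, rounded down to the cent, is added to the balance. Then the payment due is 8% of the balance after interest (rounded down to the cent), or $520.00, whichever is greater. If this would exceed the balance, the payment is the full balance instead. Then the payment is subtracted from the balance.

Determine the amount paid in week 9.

$574.92

Week 1: opening $11,311.52; interest $271.47 → $11,582.99; payment $926.63; balance $10,656.36
Week 2: opening $10,656.36; interest $255.75 → $10,912.11; payment $872.96; balance $10,039.15
Week 3: opening $10,039.15; interest $240.93 → $10,280.08; payment $822.40; balance $9,457.68
Week 4: opening $9,457.68; interest $226.98 → $9,684.66; payment $774.77; balance $8,909.89
Week 5: opening $8,909.89; interest $213.83 → $9,123.72; payment $729.89; balance $8,393.83
Week 6: opening $8,393.83; interest $201.45 → $8,595.28; payment $687.62; balance $7,907.66
Week 7: opening $7,907.66; interest $189.78 → $8,097.44; payment $647.79; balance $7,449.65
Week 8: opening $7,449.65; interest $178.79 → $7,628.44; payment $610.27; balance $7,018.17
Week 9: opening $7,018.17; interest $168.43 → $7,186.60; payment $574.92; balance $6,611.68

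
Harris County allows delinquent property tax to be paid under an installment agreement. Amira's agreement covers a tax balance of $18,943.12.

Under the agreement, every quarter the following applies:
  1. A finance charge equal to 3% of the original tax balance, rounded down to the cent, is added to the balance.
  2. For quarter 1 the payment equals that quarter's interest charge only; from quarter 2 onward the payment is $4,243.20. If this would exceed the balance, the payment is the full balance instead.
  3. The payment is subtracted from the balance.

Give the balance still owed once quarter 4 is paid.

# | Opening | Interest | Payment | End bal
1 | $18,943.12 | $568.29 | $568.29 | $18,943.12
2 | $18,943.12 | $568.29 | $4,243.20 | $15,268.21
3 | $15,268.21 | $568.29 | $4,243.20 | $11,593.30
4 | $11,593.30 | $568.29 | $4,243.20 | $7,918.39

$7,918.39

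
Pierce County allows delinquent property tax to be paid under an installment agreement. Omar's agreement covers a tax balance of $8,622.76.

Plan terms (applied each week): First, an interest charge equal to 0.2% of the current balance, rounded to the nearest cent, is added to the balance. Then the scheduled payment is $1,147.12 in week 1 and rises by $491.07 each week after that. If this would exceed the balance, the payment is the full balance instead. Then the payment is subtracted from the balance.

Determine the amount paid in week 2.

$1,638.19

# | Opening | Interest | Payment | End bal
1 | $8,622.76 | $17.25 | $1,147.12 | $7,492.89
2 | $7,492.89 | $14.99 | $1,638.19 | $5,869.69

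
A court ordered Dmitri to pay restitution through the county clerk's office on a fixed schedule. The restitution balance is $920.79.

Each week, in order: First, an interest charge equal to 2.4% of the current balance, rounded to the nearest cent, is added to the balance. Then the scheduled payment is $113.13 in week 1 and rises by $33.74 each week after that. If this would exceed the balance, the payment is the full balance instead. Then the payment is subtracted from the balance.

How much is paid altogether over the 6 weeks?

$1,003.05

Week 1: opening $920.79; interest $22.10 → $942.89; payment $113.13; balance $829.76
Week 2: opening $829.76; interest $19.91 → $849.67; payment $146.87; balance $702.80
Week 3: opening $702.80; interest $16.87 → $719.67; payment $180.61; balance $539.06
Week 4: opening $539.06; interest $12.94 → $552.00; payment $214.35; balance $337.65
Week 5: opening $337.65; interest $8.10 → $345.75; payment $248.09; balance $97.66
Week 6: opening $97.66; interest $2.34 → $100.00; payment $100.00; balance $0.00
Total paid: $1,003.05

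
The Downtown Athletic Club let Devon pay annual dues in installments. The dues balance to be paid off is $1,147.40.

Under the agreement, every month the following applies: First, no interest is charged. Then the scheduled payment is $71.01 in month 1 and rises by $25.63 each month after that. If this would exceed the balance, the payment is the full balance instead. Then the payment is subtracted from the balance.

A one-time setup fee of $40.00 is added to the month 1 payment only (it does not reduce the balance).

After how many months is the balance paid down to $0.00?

Month 1: opening $1,147.40; payment $71.01 (+ $40.00 fee); balance $1,076.39
Month 2: opening $1,076.39; payment $96.64; balance $979.75
Month 3: opening $979.75; payment $122.27; balance $857.48
Month 4: opening $857.48; payment $147.90; balance $709.58
Month 5: opening $709.58; payment $173.53; balance $536.05
Month 6: opening $536.05; payment $199.16; balance $336.89
Month 7: opening $336.89; payment $224.79; balance $112.10
Month 8: opening $112.10; payment $112.10; balance $0.00
Balance reaches $0.00 in month 8.

8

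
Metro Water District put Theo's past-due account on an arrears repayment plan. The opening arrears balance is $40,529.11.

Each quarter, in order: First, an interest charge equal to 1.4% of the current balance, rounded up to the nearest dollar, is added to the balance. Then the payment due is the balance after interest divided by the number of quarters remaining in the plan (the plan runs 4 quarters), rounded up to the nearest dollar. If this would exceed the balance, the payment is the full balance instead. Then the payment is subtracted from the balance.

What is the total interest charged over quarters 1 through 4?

Quarter 1: $40,529.11 +$568.00 interest = $41,097.11; pay $10,275.00 → $30,822.11
Quarter 2: $30,822.11 +$432.00 interest = $31,254.11; pay $10,419.00 → $20,835.11
Quarter 3: $20,835.11 +$292.00 interest = $21,127.11; pay $10,564.00 → $10,563.11
Quarter 4: $10,563.11 +$148.00 interest = $10,711.11; pay $10,711.11 → $0.00
Total interest: $568.00 + $432.00 + $292.00 + $148.00 = $1,440.00

$1,440.00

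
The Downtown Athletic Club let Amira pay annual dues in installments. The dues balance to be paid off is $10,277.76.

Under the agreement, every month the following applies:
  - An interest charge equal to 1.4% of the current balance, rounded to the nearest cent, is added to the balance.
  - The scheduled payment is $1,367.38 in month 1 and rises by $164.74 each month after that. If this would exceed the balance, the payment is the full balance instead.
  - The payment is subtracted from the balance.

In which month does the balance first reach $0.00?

7

Month 1: opening $10,277.76; interest $143.89 → $10,421.65; payment $1,367.38; balance $9,054.27
Month 2: opening $9,054.27; interest $126.76 → $9,181.03; payment $1,532.12; balance $7,648.91
Month 3: opening $7,648.91; interest $107.08 → $7,755.99; payment $1,696.86; balance $6,059.13
Month 4: opening $6,059.13; interest $84.83 → $6,143.96; payment $1,861.60; balance $4,282.36
Month 5: opening $4,282.36; interest $59.95 → $4,342.31; payment $2,026.34; balance $2,315.97
Month 6: opening $2,315.97; interest $32.42 → $2,348.39; payment $2,191.08; balance $157.31
Month 7: opening $157.31; interest $2.20 → $159.51; payment $159.51; balance $0.00
Balance reaches $0.00 in month 7.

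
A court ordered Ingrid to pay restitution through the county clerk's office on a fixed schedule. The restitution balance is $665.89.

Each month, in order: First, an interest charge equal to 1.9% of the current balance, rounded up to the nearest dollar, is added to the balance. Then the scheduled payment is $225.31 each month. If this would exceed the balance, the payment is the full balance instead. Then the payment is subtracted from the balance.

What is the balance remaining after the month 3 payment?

# | Opening | Interest | Payment | End bal
1 | $665.89 | $13.00 | $225.31 | $453.58
2 | $453.58 | $9.00 | $225.31 | $237.27
3 | $237.27 | $5.00 | $225.31 | $16.96

$16.96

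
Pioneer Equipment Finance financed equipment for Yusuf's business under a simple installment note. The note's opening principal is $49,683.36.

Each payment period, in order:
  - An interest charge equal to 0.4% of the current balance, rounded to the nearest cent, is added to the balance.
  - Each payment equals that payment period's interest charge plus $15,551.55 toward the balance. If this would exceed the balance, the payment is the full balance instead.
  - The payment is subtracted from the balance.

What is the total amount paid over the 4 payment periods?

$50,105.05

Payment period 1: opening $49,683.36; interest $198.73 → $49,882.09; payment $15,750.28; balance $34,131.81
Payment period 2: opening $34,131.81; interest $136.53 → $34,268.34; payment $15,688.08; balance $18,580.26
Payment period 3: opening $18,580.26; interest $74.32 → $18,654.58; payment $15,625.87; balance $3,028.71
Payment period 4: opening $3,028.71; interest $12.11 → $3,040.82; payment $3,040.82; balance $0.00
Total paid: $50,105.05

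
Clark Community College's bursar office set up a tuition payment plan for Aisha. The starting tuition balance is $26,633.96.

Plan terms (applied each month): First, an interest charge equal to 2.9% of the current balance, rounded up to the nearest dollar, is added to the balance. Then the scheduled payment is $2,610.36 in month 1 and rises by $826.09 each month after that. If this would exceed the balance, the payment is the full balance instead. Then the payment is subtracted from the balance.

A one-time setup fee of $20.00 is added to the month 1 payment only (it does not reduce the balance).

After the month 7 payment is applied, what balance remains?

$0.00

# | Opening | Interest | Payment | Fee | End bal
1 | $26,633.96 | $773.00 | $2,610.36 | $20.00 | $24,796.60
2 | $24,796.60 | $720.00 | $3,436.45 | — | $22,080.15
3 | $22,080.15 | $641.00 | $4,262.54 | — | $18,458.61
4 | $18,458.61 | $536.00 | $5,088.63 | — | $13,905.98
5 | $13,905.98 | $404.00 | $5,914.72 | — | $8,395.26
6 | $8,395.26 | $244.00 | $6,740.81 | — | $1,898.45
7 | $1,898.45 | $56.00 | $1,954.45 | — | $0.00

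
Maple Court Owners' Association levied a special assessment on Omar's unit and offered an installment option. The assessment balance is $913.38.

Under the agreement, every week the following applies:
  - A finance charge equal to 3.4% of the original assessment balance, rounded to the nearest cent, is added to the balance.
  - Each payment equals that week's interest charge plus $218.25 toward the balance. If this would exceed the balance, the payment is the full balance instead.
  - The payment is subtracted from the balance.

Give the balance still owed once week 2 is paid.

Week 1: opening $913.38; interest $31.05 → $944.43; payment $249.30; balance $695.13
Week 2: opening $695.13; interest $31.05 → $726.18; payment $249.30; balance $476.88

$476.88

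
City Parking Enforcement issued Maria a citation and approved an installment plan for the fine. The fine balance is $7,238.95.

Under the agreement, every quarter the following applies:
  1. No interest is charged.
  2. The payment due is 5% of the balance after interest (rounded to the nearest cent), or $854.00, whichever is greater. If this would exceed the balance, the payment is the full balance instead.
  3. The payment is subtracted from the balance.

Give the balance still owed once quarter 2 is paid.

$5,530.95

# | Opening | Payment | End bal
1 | $7,238.95 | $854.00 | $6,384.95
2 | $6,384.95 | $854.00 | $5,530.95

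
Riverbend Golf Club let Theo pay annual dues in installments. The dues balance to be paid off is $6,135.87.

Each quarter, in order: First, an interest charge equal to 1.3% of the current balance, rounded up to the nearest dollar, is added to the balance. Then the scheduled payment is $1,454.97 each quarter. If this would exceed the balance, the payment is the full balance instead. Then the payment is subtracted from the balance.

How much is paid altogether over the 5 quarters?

$6,354.87

# | Opening | Interest | Payment | End bal
1 | $6,135.87 | $80.00 | $1,454.97 | $4,760.90
2 | $4,760.90 | $62.00 | $1,454.97 | $3,367.93
3 | $3,367.93 | $44.00 | $1,454.97 | $1,956.96
4 | $1,956.96 | $26.00 | $1,454.97 | $527.99
5 | $527.99 | $7.00 | $534.99 | $0.00
Total paid: $6,354.87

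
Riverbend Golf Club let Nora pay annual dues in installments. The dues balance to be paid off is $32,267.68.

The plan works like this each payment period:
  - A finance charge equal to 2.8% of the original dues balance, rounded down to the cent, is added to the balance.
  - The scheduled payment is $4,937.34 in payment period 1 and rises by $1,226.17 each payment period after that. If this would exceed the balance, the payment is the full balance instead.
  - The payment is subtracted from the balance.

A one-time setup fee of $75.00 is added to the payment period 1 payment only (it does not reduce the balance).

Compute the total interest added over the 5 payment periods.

$4,517.45

Payment period 1: $32,267.68 +$903.49 interest = $33,171.17; pay $4,937.34 (+ $75.00 fee) → $28,233.83
Payment period 2: $28,233.83 +$903.49 interest = $29,137.32; pay $6,163.51 → $22,973.81
Payment period 3: $22,973.81 +$903.49 interest = $23,877.30; pay $7,389.68 → $16,487.62
Payment period 4: $16,487.62 +$903.49 interest = $17,391.11; pay $8,615.85 → $8,775.26
Payment period 5: $8,775.26 +$903.49 interest = $9,678.75; pay $9,678.75 → $0.00
Total interest: $903.49 + $903.49 + $903.49 + $903.49 + $903.49 = $4,517.45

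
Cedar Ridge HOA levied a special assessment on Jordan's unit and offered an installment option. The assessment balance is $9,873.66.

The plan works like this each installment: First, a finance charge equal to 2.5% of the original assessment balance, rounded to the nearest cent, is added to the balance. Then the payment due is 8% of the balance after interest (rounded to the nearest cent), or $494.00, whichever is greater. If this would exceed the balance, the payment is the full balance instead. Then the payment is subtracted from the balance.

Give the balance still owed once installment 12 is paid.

Installment 1: $9,873.66 +$246.84 interest = $10,120.50; pay $809.64 → $9,310.86
Installment 2: $9,310.86 +$246.84 interest = $9,557.70; pay $764.62 → $8,793.08
Installment 3: $8,793.08 +$246.84 interest = $9,039.92; pay $723.19 → $8,316.73
Installment 4: $8,316.73 +$246.84 interest = $8,563.57; pay $685.09 → $7,878.48
Installment 5: $7,878.48 +$246.84 interest = $8,125.32; pay $650.03 → $7,475.29
Installment 6: $7,475.29 +$246.84 interest = $7,722.13; pay $617.77 → $7,104.36
Installment 7: $7,104.36 +$246.84 interest = $7,351.20; pay $588.10 → $6,763.10
Installment 8: $6,763.10 +$246.84 interest = $7,009.94; pay $560.80 → $6,449.14
Installment 9: $6,449.14 +$246.84 interest = $6,695.98; pay $535.68 → $6,160.30
Installment 10: $6,160.30 +$246.84 interest = $6,407.14; pay $512.57 → $5,894.57
Installment 11: $5,894.57 +$246.84 interest = $6,141.41; pay $494.00 → $5,647.41
Installment 12: $5,647.41 +$246.84 interest = $5,894.25; pay $494.00 → $5,400.25

$5,400.25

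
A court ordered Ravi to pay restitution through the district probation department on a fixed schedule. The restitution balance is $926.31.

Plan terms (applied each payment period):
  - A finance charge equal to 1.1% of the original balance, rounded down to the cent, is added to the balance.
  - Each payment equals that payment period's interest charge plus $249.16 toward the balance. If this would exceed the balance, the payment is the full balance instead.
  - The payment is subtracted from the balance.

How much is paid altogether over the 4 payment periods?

Payment period 1: $926.31 +$10.18 interest = $936.49; pay $259.34 → $677.15
Payment period 2: $677.15 +$10.18 interest = $687.33; pay $259.34 → $427.99
Payment period 3: $427.99 +$10.18 interest = $438.17; pay $259.34 → $178.83
Payment period 4: $178.83 +$10.18 interest = $189.01; pay $189.01 → $0.00
Total paid: $967.03

$967.03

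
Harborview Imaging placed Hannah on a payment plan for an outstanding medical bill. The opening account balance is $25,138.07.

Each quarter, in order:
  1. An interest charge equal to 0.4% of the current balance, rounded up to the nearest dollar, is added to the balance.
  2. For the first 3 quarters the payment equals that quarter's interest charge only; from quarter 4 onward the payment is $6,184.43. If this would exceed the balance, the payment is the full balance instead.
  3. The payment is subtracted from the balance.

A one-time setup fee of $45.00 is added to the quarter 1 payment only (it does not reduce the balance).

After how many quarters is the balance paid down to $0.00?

Quarter 1: $25,138.07 +$101.00 interest = $25,239.07; pay $101.00 (+ $45.00 fee) → $25,138.07
Quarter 2: $25,138.07 +$101.00 interest = $25,239.07; pay $101.00 → $25,138.07
Quarter 3: $25,138.07 +$101.00 interest = $25,239.07; pay $101.00 → $25,138.07
Quarter 4: $25,138.07 +$101.00 interest = $25,239.07; pay $6,184.43 → $19,054.64
Quarter 5: $19,054.64 +$77.00 interest = $19,131.64; pay $6,184.43 → $12,947.21
Quarter 6: $12,947.21 +$52.00 interest = $12,999.21; pay $6,184.43 → $6,814.78
Quarter 7: $6,814.78 +$28.00 interest = $6,842.78; pay $6,184.43 → $658.35
Quarter 8: $658.35 +$3.00 interest = $661.35; pay $661.35 → $0.00
Balance reaches $0.00 in quarter 8.

8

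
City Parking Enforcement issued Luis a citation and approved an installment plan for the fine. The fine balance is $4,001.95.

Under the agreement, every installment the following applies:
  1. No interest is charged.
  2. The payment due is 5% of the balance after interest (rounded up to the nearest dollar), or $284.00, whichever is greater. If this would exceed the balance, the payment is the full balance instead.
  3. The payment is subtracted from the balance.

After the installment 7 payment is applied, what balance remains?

Installment 1: $4,001.95 − $284.00 → $3,717.95
Installment 2: $3,717.95 − $284.00 → $3,433.95
Installment 3: $3,433.95 − $284.00 → $3,149.95
Installment 4: $3,149.95 − $284.00 → $2,865.95
Installment 5: $2,865.95 − $284.00 → $2,581.95
Installment 6: $2,581.95 − $284.00 → $2,297.95
Installment 7: $2,297.95 − $284.00 → $2,013.95

$2,013.95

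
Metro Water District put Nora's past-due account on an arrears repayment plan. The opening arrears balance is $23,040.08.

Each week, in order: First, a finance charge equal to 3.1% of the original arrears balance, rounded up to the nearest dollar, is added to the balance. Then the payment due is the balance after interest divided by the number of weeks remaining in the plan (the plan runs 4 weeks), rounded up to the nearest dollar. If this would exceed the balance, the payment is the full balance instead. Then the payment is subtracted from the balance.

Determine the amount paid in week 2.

Week 1: $23,040.08 +$715.00 interest = $23,755.08; pay $5,939.00 → $17,816.08
Week 2: $17,816.08 +$715.00 interest = $18,531.08; pay $6,178.00 → $12,353.08

$6,178.00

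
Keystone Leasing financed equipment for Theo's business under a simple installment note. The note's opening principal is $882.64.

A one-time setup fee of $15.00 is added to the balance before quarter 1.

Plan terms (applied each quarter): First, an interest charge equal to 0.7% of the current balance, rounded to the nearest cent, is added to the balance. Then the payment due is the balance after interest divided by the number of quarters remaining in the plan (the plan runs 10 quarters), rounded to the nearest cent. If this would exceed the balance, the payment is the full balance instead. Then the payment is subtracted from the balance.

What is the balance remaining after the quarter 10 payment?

$0.00

# | Opening | Interest | Payment | End bal
1 | $897.64 | $6.28 | $90.39 | $813.53
2 | $813.53 | $5.69 | $91.02 | $728.20
3 | $728.20 | $5.10 | $91.66 | $641.64
4 | $641.64 | $4.49 | $92.30 | $553.83
5 | $553.83 | $3.88 | $92.95 | $464.76
6 | $464.76 | $3.25 | $93.60 | $374.41
7 | $374.41 | $2.62 | $94.26 | $282.77
8 | $282.77 | $1.98 | $94.92 | $189.83
9 | $189.83 | $1.33 | $95.58 | $95.58
10 | $95.58 | $0.67 | $96.25 | $0.00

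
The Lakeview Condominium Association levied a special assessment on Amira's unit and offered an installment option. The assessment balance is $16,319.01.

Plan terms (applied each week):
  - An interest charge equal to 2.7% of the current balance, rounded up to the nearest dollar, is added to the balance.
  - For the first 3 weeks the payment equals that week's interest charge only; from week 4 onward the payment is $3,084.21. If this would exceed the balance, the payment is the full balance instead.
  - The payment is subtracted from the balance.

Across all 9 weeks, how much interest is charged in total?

# | Opening | Interest | Payment | End bal
1 | $16,319.01 | $441.00 | $441.00 | $16,319.01
2 | $16,319.01 | $441.00 | $441.00 | $16,319.01
3 | $16,319.01 | $441.00 | $441.00 | $16,319.01
4 | $16,319.01 | $441.00 | $3,084.21 | $13,675.80
5 | $13,675.80 | $370.00 | $3,084.21 | $10,961.59
6 | $10,961.59 | $296.00 | $3,084.21 | $8,173.38
7 | $8,173.38 | $221.00 | $3,084.21 | $5,310.17
8 | $5,310.17 | $144.00 | $3,084.21 | $2,369.96
9 | $2,369.96 | $64.00 | $2,433.96 | $0.00
Total interest: $441.00 + $441.00 + $441.00 + $441.00 + $370.00 + $296.00 + $221.00 + $144.00 + $64.00 = $2,859.00

$2,859.00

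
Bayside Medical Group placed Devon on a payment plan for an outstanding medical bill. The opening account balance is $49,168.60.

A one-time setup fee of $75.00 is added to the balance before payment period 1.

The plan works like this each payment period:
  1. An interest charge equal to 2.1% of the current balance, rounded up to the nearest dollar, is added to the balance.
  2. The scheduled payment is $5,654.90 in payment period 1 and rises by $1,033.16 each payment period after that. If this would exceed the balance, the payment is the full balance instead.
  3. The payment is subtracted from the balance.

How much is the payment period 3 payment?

$7,721.22

Payment period 1: opening $49,243.60; interest $1,035.00 → $50,278.60; payment $5,654.90; balance $44,623.70
Payment period 2: opening $44,623.70; interest $938.00 → $45,561.70; payment $6,688.06; balance $38,873.64
Payment period 3: opening $38,873.64; interest $817.00 → $39,690.64; payment $7,721.22; balance $31,969.42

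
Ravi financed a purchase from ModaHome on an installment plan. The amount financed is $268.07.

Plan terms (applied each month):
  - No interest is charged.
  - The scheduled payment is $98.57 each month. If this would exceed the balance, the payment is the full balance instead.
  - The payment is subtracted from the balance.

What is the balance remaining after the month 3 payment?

Month 1: opening $268.07; payment $98.57; balance $169.50
Month 2: opening $169.50; payment $98.57; balance $70.93
Month 3: opening $70.93; payment $70.93; balance $0.00

$0.00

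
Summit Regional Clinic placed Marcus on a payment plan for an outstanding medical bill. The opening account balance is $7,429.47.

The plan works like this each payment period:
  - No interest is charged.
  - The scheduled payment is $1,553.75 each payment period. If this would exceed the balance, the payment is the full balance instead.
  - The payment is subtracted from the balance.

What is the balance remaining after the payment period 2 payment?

Payment period 1: opening $7,429.47; payment $1,553.75; balance $5,875.72
Payment period 2: opening $5,875.72; payment $1,553.75; balance $4,321.97

$4,321.97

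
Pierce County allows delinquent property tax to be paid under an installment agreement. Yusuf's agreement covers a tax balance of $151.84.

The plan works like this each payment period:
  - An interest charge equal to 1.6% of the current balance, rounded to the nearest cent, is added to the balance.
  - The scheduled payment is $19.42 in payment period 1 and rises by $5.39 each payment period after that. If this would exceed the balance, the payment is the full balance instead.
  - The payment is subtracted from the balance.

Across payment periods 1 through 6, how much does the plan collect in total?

$160.51

Payment period 1: $151.84 +$2.43 interest = $154.27; pay $19.42 → $134.85
Payment period 2: $134.85 +$2.16 interest = $137.01; pay $24.81 → $112.20
Payment period 3: $112.20 +$1.80 interest = $114.00; pay $30.20 → $83.80
Payment period 4: $83.80 +$1.34 interest = $85.14; pay $35.59 → $49.55
Payment period 5: $49.55 +$0.79 interest = $50.34; pay $40.98 → $9.36
Payment period 6: $9.36 +$0.15 interest = $9.51; pay $9.51 → $0.00
Total paid: $160.51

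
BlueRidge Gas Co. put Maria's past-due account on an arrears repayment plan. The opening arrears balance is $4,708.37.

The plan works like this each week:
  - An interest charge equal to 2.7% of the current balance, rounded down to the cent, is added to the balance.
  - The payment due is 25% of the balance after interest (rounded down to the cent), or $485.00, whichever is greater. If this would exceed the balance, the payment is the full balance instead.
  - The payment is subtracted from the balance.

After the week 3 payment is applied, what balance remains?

Week 1: $4,708.37 +$127.12 interest = $4,835.49; pay $1,208.87 → $3,626.62
Week 2: $3,626.62 +$97.91 interest = $3,724.53; pay $931.13 → $2,793.40
Week 3: $2,793.40 +$75.42 interest = $2,868.82; pay $717.20 → $2,151.62

$2,151.62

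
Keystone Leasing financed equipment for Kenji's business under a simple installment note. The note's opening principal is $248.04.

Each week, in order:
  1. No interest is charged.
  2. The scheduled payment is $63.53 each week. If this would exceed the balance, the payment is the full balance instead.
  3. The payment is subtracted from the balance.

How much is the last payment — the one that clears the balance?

Week 1: opening $248.04; payment $63.53; balance $184.51
Week 2: opening $184.51; payment $63.53; balance $120.98
Week 3: opening $120.98; payment $63.53; balance $57.45
Week 4: opening $57.45; payment $57.45; balance $0.00

$57.45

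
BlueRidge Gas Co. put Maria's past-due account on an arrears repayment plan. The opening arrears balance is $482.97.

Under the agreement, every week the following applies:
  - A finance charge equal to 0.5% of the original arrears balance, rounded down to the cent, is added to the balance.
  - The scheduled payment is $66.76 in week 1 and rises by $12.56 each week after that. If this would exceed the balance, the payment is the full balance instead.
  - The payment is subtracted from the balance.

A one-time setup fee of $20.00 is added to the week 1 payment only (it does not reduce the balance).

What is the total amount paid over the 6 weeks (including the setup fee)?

Week 1: opening $482.97; interest $2.41 → $485.38; payment $66.76 (+ $20.00 fee); balance $418.62
Week 2: opening $418.62; interest $2.41 → $421.03; payment $79.32; balance $341.71
Week 3: opening $341.71; interest $2.41 → $344.12; payment $91.88; balance $252.24
Week 4: opening $252.24; interest $2.41 → $254.65; payment $104.44; balance $150.21
Week 5: opening $150.21; interest $2.41 → $152.62; payment $117.00; balance $35.62
Week 6: opening $35.62; interest $2.41 → $38.03; payment $38.03; balance $0.00
Total paid: $517.43

$517.43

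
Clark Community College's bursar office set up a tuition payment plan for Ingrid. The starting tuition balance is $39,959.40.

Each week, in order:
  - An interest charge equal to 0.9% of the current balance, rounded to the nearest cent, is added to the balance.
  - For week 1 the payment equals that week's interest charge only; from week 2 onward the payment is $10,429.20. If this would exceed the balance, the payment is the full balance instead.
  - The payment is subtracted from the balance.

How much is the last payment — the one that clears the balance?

$9,563.31

Week 1: opening $39,959.40; interest $359.63 → $40,319.03; payment $359.63; balance $39,959.40
Week 2: opening $39,959.40; interest $359.63 → $40,319.03; payment $10,429.20; balance $29,889.83
Week 3: opening $29,889.83; interest $269.01 → $30,158.84; payment $10,429.20; balance $19,729.64
Week 4: opening $19,729.64; interest $177.57 → $19,907.21; payment $10,429.20; balance $9,478.01
Week 5: opening $9,478.01; interest $85.30 → $9,563.31; payment $9,563.31; balance $0.00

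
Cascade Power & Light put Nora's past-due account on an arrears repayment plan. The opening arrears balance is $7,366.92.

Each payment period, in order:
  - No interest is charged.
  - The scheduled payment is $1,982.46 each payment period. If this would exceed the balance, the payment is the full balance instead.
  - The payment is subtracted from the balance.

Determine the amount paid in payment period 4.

Payment period 1: opening $7,366.92; payment $1,982.46; balance $5,384.46
Payment period 2: opening $5,384.46; payment $1,982.46; balance $3,402.00
Payment period 3: opening $3,402.00; payment $1,982.46; balance $1,419.54
Payment period 4: opening $1,419.54; payment $1,419.54; balance $0.00

$1,419.54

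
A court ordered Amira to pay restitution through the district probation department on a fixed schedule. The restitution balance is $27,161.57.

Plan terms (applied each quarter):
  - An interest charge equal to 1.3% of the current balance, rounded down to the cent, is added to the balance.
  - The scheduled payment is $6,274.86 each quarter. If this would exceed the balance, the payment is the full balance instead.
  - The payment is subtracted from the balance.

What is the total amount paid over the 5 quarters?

# | Opening | Interest | Payment | End bal
1 | $27,161.57 | $353.10 | $6,274.86 | $21,239.81
2 | $21,239.81 | $276.11 | $6,274.86 | $15,241.06
3 | $15,241.06 | $198.13 | $6,274.86 | $9,164.33
4 | $9,164.33 | $119.13 | $6,274.86 | $3,008.60
5 | $3,008.60 | $39.11 | $3,047.71 | $0.00
Total paid: $28,147.15

$28,147.15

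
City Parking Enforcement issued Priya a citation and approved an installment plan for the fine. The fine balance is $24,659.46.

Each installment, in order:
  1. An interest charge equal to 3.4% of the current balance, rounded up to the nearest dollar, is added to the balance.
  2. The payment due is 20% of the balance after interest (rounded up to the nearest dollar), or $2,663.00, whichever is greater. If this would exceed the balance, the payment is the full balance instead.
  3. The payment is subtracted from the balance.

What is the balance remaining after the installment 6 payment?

$6,928.46

Installment 1: $24,659.46 +$839.00 interest = $25,498.46; pay $5,100.00 → $20,398.46
Installment 2: $20,398.46 +$694.00 interest = $21,092.46; pay $4,219.00 → $16,873.46
Installment 3: $16,873.46 +$574.00 interest = $17,447.46; pay $3,490.00 → $13,957.46
Installment 4: $13,957.46 +$475.00 interest = $14,432.46; pay $2,887.00 → $11,545.46
Installment 5: $11,545.46 +$393.00 interest = $11,938.46; pay $2,663.00 → $9,275.46
Installment 6: $9,275.46 +$316.00 interest = $9,591.46; pay $2,663.00 → $6,928.46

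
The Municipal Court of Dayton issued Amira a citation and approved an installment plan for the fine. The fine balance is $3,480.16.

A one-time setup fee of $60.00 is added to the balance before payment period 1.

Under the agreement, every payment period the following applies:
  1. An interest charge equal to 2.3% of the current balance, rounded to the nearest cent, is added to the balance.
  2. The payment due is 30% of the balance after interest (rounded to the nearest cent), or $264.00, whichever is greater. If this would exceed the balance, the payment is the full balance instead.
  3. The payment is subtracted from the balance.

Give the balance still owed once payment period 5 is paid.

# | Opening | Interest | Payment | End bal
1 | $3,540.16 | $81.42 | $1,086.47 | $2,535.11
2 | $2,535.11 | $58.31 | $778.03 | $1,815.39
3 | $1,815.39 | $41.75 | $557.14 | $1,300.00
4 | $1,300.00 | $29.90 | $398.97 | $930.93
5 | $930.93 | $21.41 | $285.70 | $666.64

$666.64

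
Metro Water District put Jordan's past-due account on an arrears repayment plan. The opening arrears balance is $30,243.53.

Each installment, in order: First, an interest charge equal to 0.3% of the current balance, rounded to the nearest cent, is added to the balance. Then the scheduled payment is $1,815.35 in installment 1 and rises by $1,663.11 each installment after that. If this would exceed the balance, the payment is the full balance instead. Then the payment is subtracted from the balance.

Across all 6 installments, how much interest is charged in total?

Installment 1: opening $30,243.53; interest $90.73 → $30,334.26; payment $1,815.35; balance $28,518.91
Installment 2: opening $28,518.91; interest $85.56 → $28,604.47; payment $3,478.46; balance $25,126.01
Installment 3: opening $25,126.01; interest $75.38 → $25,201.39; payment $5,141.57; balance $20,059.82
Installment 4: opening $20,059.82; interest $60.18 → $20,120.00; payment $6,804.68; balance $13,315.32
Installment 5: opening $13,315.32; interest $39.95 → $13,355.27; payment $8,467.79; balance $4,887.48
Installment 6: opening $4,887.48; interest $14.66 → $4,902.14; payment $4,902.14; balance $0.00
Total interest: $90.73 + $85.56 + $75.38 + $60.18 + $39.95 + $14.66 = $366.46

$366.46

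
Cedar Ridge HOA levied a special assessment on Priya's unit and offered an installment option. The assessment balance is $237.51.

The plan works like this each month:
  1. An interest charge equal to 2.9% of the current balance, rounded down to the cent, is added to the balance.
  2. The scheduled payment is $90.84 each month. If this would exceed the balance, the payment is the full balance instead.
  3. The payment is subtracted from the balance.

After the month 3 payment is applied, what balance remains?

$0.00

# | Opening | Interest | Payment | End bal
1 | $237.51 | $6.88 | $90.84 | $153.55
2 | $153.55 | $4.45 | $90.84 | $67.16
3 | $67.16 | $1.94 | $69.10 | $0.00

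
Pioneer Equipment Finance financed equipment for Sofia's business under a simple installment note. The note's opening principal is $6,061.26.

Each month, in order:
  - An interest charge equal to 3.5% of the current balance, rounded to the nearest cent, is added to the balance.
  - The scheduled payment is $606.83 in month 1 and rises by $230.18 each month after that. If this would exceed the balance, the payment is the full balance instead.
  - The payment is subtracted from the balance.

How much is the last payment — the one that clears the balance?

$1,615.61

Month 1: $6,061.26 +$212.14 interest = $6,273.40; pay $606.83 → $5,666.57
Month 2: $5,666.57 +$198.33 interest = $5,864.90; pay $837.01 → $5,027.89
Month 3: $5,027.89 +$175.98 interest = $5,203.87; pay $1,067.19 → $4,136.68
Month 4: $4,136.68 +$144.78 interest = $4,281.46; pay $1,297.37 → $2,984.09
Month 5: $2,984.09 +$104.44 interest = $3,088.53; pay $1,527.55 → $1,560.98
Month 6: $1,560.98 +$54.63 interest = $1,615.61; pay $1,615.61 → $0.00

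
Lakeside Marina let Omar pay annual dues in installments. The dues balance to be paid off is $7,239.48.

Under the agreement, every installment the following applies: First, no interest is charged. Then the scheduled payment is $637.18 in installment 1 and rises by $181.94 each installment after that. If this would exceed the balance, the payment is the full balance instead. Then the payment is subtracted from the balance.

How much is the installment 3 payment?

$1,001.06

Installment 1: opening $7,239.48; payment $637.18; balance $6,602.30
Installment 2: opening $6,602.30; payment $819.12; balance $5,783.18
Installment 3: opening $5,783.18; payment $1,001.06; balance $4,782.12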